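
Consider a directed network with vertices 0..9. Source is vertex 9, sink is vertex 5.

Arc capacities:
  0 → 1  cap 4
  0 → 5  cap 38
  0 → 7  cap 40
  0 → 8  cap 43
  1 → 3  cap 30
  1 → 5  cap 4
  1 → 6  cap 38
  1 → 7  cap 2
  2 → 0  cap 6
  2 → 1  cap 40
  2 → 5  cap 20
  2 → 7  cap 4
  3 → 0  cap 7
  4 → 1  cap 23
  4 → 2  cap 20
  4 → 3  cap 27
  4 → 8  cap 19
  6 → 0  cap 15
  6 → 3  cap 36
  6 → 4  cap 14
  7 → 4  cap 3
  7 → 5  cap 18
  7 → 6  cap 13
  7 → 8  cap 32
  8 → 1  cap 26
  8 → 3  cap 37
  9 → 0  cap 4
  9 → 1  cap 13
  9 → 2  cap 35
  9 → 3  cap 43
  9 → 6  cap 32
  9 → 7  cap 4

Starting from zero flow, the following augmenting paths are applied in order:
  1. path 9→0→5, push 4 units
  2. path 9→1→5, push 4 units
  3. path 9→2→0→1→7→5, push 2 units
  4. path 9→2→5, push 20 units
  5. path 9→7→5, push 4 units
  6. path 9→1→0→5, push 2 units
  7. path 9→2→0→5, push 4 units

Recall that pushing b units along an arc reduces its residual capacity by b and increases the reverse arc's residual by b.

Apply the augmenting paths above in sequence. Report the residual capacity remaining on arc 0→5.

after path 1 (9→0→5, push 4): res(0,5)=34
after path 2 (9→1→5, push 4): res(0,5)=34
after path 3 (9→2→0→1→7→5, push 2): res(0,5)=34
after path 4 (9→2→5, push 20): res(0,5)=34
after path 5 (9→7→5, push 4): res(0,5)=34
after path 6 (9→1→0→5, push 2): res(0,5)=32
after path 7 (9→2→0→5, push 4): res(0,5)=28

Residual capacity of (0,5): 28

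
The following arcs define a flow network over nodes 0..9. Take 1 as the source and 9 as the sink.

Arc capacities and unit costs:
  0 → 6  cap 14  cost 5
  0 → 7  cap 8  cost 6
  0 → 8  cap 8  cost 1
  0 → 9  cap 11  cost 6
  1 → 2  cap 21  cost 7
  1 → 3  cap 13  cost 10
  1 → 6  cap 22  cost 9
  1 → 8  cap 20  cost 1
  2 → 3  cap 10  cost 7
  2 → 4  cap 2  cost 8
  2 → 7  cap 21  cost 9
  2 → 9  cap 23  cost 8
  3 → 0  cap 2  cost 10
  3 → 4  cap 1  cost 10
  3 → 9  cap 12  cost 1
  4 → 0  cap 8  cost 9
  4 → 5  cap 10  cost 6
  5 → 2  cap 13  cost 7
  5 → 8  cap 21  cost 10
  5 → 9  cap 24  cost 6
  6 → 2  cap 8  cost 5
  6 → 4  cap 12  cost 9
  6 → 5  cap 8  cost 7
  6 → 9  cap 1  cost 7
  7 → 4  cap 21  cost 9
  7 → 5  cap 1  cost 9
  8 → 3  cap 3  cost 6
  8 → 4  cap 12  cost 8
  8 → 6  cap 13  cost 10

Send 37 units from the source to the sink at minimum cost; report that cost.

Minimum cost for 37 units: 517

shortest-cost path #1: 1→8→3→9 push 3 @ unit cost 8 (adds 24)
shortest-cost path #2: 1→3→9 push 9 @ unit cost 11 (adds 99)
shortest-cost path #3: 1→2→9 push 21 @ unit cost 15 (adds 315)
shortest-cost path #4: 1→6→9 push 1 @ unit cost 16 (adds 16)
shortest-cost path #5: 1→8→4→5→9 push 3 @ unit cost 21 (adds 63)
total cost = 517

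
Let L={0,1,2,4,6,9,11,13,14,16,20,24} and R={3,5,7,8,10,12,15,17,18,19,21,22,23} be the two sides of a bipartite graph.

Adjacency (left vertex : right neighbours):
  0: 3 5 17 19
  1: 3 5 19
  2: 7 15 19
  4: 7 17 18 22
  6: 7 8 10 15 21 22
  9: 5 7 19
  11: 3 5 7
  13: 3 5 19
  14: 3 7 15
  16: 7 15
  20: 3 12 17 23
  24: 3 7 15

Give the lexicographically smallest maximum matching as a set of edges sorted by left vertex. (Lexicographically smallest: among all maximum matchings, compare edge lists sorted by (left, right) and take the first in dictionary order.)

|M| = 9 (so the lex-smallest maximum matching has 9 edges)
process left vertices in ascending order; for each, take the smallest-labelled available neighbour that still permits 9 edges overall, or leave it unmatched if none does
lex-smallest matching: {0-17, 1-3, 2-7, 4-18, 6-8, 9-5, 13-19, 14-15, 20-12}

Lex-smallest maximum matching: {(0,17), (1,3), (2,7), (4,18), (6,8), (9,5), (13,19), (14,15), (20,12)}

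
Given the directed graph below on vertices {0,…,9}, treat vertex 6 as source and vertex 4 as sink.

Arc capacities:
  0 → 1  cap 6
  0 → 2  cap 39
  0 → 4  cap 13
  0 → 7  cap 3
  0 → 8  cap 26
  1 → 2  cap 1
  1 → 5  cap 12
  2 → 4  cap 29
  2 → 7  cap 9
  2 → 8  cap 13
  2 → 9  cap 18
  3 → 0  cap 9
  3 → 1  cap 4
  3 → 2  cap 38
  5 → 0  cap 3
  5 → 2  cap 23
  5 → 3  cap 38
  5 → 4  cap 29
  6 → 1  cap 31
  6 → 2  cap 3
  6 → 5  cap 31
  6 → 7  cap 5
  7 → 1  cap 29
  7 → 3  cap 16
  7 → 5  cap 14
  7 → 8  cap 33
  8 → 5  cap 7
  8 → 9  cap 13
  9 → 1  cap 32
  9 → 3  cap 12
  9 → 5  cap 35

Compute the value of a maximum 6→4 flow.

augment #1: 6→2→4 bottleneck 3, total now 3
augment #2: 6→5→4 bottleneck 29, total now 32
augment #3: 6→1→2→4 bottleneck 1, total now 33
augment #4: 6→5→0→4 bottleneck 2, total now 35
augment #5: 6→1→5→0→4 bottleneck 1, total now 36
augment #6: 6→1→5→2→4 bottleneck 11, total now 47
augment #7: 6→7→3→0→4 bottleneck 5, total now 52

Maximum flow value: 52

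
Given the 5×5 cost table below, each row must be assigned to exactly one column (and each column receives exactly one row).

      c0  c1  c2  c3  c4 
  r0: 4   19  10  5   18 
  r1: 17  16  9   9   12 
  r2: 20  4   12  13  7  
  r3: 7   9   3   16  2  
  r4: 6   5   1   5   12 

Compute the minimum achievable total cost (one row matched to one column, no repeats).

Minimum assignment cost: 20

optimal assignment: row0→col0 (cost 4), row1→col3 (cost 9), row2→col1 (cost 4), row3→col4 (cost 2), row4→col2 (cost 1)
total = 4 + 9 + 4 + 2 + 1 = 20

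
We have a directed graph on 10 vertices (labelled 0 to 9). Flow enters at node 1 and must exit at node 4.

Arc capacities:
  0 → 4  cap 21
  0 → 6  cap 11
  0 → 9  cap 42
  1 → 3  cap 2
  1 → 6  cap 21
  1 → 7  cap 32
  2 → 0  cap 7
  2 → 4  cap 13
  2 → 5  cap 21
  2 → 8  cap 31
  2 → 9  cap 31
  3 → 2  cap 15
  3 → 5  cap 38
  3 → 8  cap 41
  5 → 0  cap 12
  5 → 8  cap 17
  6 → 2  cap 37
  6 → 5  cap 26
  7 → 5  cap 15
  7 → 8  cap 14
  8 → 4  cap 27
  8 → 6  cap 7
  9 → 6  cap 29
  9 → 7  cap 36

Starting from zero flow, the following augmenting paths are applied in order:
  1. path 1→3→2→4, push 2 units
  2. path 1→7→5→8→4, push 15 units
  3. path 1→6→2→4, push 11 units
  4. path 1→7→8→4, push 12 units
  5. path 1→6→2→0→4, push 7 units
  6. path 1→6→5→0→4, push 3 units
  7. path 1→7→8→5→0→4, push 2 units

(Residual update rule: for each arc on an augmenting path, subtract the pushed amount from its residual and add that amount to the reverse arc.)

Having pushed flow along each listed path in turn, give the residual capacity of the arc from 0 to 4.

Residual capacity of (0,4): 9

after path 1 (1→3→2→4, push 2): res(0,4)=21
after path 2 (1→7→5→8→4, push 15): res(0,4)=21
after path 3 (1→6→2→4, push 11): res(0,4)=21
after path 4 (1→7→8→4, push 12): res(0,4)=21
after path 5 (1→6→2→0→4, push 7): res(0,4)=14
after path 6 (1→6→5→0→4, push 3): res(0,4)=11
after path 7 (1→7→8→5→0→4, push 2): res(0,4)=9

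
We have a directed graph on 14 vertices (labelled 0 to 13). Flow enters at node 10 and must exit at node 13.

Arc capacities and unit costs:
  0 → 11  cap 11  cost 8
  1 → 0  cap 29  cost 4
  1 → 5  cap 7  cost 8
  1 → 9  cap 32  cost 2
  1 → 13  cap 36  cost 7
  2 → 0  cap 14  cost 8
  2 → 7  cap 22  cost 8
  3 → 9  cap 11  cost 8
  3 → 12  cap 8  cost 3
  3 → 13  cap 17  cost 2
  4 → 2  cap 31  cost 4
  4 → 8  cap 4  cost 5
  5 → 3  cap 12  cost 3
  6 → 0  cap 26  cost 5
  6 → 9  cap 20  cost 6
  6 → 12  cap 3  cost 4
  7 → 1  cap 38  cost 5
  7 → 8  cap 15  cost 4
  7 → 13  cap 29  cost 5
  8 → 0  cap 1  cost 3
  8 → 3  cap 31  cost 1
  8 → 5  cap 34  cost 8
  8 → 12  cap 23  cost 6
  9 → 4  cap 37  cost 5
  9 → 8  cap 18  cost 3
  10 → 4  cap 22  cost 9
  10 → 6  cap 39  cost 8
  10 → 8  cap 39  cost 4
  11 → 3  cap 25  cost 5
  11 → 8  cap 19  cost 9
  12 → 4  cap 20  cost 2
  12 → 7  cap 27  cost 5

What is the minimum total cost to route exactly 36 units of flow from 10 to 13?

shortest-cost path #1: 10→8→3→13 push 17 @ unit cost 7 (adds 119)
shortest-cost path #2: 10→8→3→12→7→13 push 8 @ unit cost 18 (adds 144)
shortest-cost path #3: 10→8→12→7→13 push 11 @ unit cost 20 (adds 220)
total cost = 483

Minimum cost for 36 units: 483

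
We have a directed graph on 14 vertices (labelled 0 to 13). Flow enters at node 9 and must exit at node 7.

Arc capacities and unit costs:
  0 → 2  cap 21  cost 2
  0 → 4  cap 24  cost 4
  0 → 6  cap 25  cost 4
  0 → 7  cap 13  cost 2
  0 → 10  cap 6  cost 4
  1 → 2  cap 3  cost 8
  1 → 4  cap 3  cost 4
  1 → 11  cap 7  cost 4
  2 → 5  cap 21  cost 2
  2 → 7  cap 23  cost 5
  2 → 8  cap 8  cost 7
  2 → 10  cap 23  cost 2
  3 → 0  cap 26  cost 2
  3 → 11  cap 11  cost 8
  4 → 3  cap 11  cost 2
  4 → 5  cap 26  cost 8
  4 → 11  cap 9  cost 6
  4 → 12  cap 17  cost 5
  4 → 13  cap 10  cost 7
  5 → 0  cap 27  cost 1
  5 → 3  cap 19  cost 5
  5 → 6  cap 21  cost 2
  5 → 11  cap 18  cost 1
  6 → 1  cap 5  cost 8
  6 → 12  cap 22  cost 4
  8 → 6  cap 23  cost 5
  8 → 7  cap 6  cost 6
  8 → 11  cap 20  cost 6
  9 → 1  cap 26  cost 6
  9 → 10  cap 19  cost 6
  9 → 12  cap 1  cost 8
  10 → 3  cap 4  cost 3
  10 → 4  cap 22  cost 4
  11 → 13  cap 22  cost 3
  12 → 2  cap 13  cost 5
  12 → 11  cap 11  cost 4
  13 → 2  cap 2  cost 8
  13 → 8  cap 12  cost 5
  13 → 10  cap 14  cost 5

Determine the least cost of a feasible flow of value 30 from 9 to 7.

Minimum cost for 30 units: 582

shortest-cost path #1: 9→10→3→0→7 push 4 @ unit cost 13 (adds 52)
shortest-cost path #2: 9→10→4→3→0→7 push 9 @ unit cost 16 (adds 144)
shortest-cost path #3: 9→12→2→7 push 1 @ unit cost 18 (adds 18)
shortest-cost path #4: 9→1→2→7 push 3 @ unit cost 19 (adds 57)
shortest-cost path #5: 9→10→4→3→0→2→7 push 2 @ unit cost 21 (adds 42)
shortest-cost path #6: 9→1→11→13→8→7 push 6 @ unit cost 24 (adds 144)
shortest-cost path #7: 9→10→4→12→2→7 push 4 @ unit cost 25 (adds 100)
shortest-cost path #8: 9→1→4→12→2→7 push 1 @ unit cost 25 (adds 25)
total cost = 582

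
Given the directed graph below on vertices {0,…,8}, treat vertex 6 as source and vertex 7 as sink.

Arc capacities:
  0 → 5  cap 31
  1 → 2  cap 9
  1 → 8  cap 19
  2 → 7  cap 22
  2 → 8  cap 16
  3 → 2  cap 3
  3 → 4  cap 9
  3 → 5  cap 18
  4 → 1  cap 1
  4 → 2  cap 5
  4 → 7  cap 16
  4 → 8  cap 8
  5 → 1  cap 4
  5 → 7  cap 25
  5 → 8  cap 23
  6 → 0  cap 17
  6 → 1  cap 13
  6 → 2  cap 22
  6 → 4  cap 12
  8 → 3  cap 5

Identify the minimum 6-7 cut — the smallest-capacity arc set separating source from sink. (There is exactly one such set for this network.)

augment #1: 6→2→7 push 22
augment #2: 6→4→7 push 12
augment #3: 6→0→5→7 push 17
augment #4: 6→1→8→3→4→7 push 4
augment #5: 6→1→8→3→5→7 push 1
max flow = 56; residual-reachable set from 6 gives S-side
cut edges (S→T): {(2,7), (6,0), (6,4), (8,3)} total cap 56

Min-cut arcs: {(2,7), (6,0), (6,4), (8,3)} (total capacity 56)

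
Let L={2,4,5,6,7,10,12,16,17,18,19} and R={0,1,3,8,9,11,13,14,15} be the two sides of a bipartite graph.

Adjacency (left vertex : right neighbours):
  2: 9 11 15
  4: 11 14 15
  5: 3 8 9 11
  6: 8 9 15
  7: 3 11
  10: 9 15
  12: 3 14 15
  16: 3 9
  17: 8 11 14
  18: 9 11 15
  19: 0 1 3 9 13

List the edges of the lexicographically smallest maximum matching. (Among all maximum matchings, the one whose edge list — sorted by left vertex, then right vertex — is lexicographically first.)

Lex-smallest maximum matching: {(2,9), (4,11), (5,3), (6,8), (10,15), (12,14), (19,0)}

|M| = 7 (so the lex-smallest maximum matching has 7 edges)
process left vertices in ascending order; for each, take the smallest-labelled available neighbour that still permits 7 edges overall, or leave it unmatched if none does
lex-smallest matching: {2-9, 4-11, 5-3, 6-8, 10-15, 12-14, 19-0}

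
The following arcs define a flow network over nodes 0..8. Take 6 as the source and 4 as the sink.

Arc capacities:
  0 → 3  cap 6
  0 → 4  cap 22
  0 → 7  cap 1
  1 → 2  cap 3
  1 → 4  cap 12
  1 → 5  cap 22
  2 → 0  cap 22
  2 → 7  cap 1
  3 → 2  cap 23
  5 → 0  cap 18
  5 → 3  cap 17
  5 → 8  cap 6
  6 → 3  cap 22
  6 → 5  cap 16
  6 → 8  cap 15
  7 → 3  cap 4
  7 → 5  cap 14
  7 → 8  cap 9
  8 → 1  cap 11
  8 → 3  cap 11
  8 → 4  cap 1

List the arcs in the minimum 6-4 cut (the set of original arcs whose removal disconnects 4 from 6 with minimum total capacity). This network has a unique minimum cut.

augment #1: 6→8→4 push 1
augment #2: 6→5→0→4 push 16
augment #3: 6→8→1→4 push 11
augment #4: 6→3→2→0→4 push 6
max flow = 34; residual-reachable set from 6 gives S-side
cut edges (S→T): {(0,4), (8,1), (8,4)} total cap 34

Min-cut arcs: {(0,4), (8,1), (8,4)} (total capacity 34)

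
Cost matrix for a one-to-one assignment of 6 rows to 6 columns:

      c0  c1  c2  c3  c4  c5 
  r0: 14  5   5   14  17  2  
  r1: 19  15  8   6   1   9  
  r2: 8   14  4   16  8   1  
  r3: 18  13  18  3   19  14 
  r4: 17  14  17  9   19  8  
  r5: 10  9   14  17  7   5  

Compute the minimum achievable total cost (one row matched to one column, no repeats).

Minimum assignment cost: 31

optimal assignment: row0→col1 (cost 5), row1→col4 (cost 1), row2→col2 (cost 4), row3→col3 (cost 3), row4→col5 (cost 8), row5→col0 (cost 10)
total = 5 + 1 + 4 + 3 + 8 + 10 = 31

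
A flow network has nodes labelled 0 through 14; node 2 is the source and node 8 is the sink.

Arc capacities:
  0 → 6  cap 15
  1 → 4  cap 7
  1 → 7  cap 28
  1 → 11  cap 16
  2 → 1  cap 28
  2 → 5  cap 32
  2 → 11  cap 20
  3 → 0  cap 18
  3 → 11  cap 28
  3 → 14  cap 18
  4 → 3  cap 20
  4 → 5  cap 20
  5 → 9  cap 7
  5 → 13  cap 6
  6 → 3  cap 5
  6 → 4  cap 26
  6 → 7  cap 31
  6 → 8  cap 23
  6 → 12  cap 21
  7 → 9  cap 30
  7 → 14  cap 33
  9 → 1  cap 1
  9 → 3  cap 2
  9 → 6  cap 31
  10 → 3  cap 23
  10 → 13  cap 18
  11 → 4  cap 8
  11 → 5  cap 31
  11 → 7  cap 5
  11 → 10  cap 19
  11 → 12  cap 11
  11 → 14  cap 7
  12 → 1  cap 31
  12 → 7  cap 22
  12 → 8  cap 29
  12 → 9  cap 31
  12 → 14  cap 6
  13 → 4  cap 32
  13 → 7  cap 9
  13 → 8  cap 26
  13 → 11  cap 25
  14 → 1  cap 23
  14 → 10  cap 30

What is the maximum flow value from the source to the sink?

Maximum flow value: 61

augment #1: 2→5→13→8 bottleneck 6, total now 6
augment #2: 2→11→12→8 bottleneck 11, total now 17
augment #3: 2→5→9→6→8 bottleneck 7, total now 24
augment #4: 2→11→10→13→8 bottleneck 9, total now 33
augment #5: 2→1→7→9→6→8 bottleneck 16, total now 49
augment #6: 2→1→11→10→13→8 bottleneck 9, total now 58
augment #7: 2→1→7→9→6→12→8 bottleneck 3, total now 61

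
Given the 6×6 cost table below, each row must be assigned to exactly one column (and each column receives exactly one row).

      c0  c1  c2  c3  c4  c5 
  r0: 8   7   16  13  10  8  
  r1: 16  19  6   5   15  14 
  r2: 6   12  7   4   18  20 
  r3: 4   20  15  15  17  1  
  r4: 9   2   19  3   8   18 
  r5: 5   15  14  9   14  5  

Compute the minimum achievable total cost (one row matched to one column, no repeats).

Minimum assignment cost: 28

optimal assignment: row0→col4 (cost 10), row1→col2 (cost 6), row2→col3 (cost 4), row3→col5 (cost 1), row4→col1 (cost 2), row5→col0 (cost 5)
total = 10 + 6 + 4 + 1 + 2 + 5 = 28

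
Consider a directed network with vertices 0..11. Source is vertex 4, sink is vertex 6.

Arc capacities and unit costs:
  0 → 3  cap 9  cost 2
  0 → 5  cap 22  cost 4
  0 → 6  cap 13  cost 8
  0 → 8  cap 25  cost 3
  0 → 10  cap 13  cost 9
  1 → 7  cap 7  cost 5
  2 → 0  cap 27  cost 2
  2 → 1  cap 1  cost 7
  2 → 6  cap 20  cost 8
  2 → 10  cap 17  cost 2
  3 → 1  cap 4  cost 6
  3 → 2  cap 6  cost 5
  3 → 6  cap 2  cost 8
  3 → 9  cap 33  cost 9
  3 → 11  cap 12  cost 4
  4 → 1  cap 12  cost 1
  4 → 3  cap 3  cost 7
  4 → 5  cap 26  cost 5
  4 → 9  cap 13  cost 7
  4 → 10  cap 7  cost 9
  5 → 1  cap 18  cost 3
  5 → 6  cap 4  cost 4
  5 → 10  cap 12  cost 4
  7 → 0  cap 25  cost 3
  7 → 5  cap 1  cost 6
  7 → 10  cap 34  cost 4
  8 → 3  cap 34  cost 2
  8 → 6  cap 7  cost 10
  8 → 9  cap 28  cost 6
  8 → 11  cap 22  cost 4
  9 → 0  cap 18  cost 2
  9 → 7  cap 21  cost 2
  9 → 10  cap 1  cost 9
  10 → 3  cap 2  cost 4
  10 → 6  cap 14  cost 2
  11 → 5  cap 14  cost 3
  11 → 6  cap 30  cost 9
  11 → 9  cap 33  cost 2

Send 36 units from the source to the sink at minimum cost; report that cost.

shortest-cost path #1: 4→5→6 push 4 @ unit cost 9 (adds 36)
shortest-cost path #2: 4→10→6 push 7 @ unit cost 11 (adds 77)
shortest-cost path #3: 4→5→10→6 push 7 @ unit cost 11 (adds 77)
shortest-cost path #4: 4→3→6 push 2 @ unit cost 15 (adds 30)
shortest-cost path #5: 4→9→0→6 push 13 @ unit cost 17 (adds 221)
shortest-cost path #6: 4→3→11→6 push 1 @ unit cost 20 (adds 20)
shortest-cost path #7: 4→1→7→0→8→6 push 2 @ unit cost 22 (adds 44)
total cost = 505

Minimum cost for 36 units: 505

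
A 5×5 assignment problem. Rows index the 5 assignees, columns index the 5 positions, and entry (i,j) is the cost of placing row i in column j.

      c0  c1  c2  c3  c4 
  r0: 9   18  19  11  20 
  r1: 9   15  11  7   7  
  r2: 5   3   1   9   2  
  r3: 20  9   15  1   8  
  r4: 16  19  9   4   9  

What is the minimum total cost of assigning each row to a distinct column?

Minimum assignment cost: 29

optimal assignment: row0→col0 (cost 9), row1→col4 (cost 7), row2→col1 (cost 3), row3→col3 (cost 1), row4→col2 (cost 9)
total = 9 + 7 + 3 + 1 + 9 = 29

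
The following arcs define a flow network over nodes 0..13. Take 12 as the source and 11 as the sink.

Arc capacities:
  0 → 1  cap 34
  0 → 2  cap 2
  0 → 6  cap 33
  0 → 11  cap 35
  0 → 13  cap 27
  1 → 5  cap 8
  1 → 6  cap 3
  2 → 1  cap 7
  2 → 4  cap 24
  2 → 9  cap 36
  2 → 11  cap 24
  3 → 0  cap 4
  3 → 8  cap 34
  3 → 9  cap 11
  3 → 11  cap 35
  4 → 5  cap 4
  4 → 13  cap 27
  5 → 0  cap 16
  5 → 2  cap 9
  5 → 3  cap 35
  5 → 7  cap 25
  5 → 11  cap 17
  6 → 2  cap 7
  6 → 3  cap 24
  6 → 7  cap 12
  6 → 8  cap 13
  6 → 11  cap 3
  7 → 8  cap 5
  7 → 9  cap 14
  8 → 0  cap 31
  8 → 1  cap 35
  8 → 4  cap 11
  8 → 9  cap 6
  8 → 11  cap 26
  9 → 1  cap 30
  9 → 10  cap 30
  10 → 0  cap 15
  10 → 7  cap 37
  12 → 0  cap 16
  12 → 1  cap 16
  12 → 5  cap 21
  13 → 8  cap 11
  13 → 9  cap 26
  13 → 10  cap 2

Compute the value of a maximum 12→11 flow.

augment #1: 12→0→11 bottleneck 16, total now 16
augment #2: 12→5→11 bottleneck 17, total now 33
augment #3: 12→1→6→11 bottleneck 3, total now 36
augment #4: 12→5→0→11 bottleneck 4, total now 40
augment #5: 12→1→5→0→11 bottleneck 8, total now 48

Maximum flow value: 48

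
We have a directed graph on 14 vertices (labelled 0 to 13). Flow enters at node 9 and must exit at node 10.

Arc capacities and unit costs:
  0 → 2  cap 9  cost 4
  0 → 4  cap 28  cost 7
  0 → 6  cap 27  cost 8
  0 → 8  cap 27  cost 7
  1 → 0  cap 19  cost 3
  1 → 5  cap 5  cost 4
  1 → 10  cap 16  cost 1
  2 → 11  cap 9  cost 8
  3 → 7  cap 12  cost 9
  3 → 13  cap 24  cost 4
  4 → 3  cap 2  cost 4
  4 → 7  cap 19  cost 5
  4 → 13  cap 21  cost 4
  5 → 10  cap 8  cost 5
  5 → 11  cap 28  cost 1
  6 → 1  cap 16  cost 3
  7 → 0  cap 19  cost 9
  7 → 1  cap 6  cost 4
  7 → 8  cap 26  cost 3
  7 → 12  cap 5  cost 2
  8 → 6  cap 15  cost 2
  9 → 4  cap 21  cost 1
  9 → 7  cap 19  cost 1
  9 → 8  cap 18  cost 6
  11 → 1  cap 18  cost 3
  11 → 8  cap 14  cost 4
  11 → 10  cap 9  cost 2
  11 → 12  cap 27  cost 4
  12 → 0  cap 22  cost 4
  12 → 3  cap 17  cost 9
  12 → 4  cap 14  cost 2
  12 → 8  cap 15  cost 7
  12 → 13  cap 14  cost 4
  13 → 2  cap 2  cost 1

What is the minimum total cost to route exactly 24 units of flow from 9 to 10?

Minimum cost for 24 units: 275

shortest-cost path #1: 9→7→1→10 push 6 @ unit cost 6 (adds 36)
shortest-cost path #2: 9→7→8→6→1→10 push 10 @ unit cost 10 (adds 100)
shortest-cost path #3: 9→4→13→2→11→10 push 2 @ unit cost 16 (adds 32)
shortest-cost path #4: 9→7→8→6→1→5→11→10 push 3 @ unit cost 16 (adds 48)
shortest-cost path #5: 9→8→6→1→5→11→10 push 2 @ unit cost 18 (adds 36)
shortest-cost path #6: 9→8→7→12→0→2→11→10 push 1 @ unit cost 23 (adds 23)
total cost = 275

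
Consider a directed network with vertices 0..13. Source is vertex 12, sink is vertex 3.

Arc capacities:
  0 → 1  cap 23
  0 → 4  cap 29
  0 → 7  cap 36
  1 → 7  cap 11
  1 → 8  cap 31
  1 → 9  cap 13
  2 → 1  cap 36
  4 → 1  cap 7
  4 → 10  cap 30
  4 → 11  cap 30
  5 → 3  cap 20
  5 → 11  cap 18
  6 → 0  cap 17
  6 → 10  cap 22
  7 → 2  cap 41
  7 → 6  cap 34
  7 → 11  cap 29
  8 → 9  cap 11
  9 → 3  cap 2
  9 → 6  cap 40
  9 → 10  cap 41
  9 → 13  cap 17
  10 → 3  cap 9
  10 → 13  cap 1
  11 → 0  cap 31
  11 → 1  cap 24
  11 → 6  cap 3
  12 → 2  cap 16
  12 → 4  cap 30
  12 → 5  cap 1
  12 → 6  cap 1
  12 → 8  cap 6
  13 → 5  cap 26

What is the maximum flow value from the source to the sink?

augment #1: 12→5→3 bottleneck 1, total now 1
augment #2: 12→4→10→3 bottleneck 9, total now 10
augment #3: 12→8→9→3 bottleneck 2, total now 12
augment #4: 12→4→10→13→5→3 bottleneck 1, total now 13
augment #5: 12→8→9→13→5→3 bottleneck 4, total now 17
augment #6: 12→2→1→9→13→5→3 bottleneck 13, total now 30

Maximum flow value: 30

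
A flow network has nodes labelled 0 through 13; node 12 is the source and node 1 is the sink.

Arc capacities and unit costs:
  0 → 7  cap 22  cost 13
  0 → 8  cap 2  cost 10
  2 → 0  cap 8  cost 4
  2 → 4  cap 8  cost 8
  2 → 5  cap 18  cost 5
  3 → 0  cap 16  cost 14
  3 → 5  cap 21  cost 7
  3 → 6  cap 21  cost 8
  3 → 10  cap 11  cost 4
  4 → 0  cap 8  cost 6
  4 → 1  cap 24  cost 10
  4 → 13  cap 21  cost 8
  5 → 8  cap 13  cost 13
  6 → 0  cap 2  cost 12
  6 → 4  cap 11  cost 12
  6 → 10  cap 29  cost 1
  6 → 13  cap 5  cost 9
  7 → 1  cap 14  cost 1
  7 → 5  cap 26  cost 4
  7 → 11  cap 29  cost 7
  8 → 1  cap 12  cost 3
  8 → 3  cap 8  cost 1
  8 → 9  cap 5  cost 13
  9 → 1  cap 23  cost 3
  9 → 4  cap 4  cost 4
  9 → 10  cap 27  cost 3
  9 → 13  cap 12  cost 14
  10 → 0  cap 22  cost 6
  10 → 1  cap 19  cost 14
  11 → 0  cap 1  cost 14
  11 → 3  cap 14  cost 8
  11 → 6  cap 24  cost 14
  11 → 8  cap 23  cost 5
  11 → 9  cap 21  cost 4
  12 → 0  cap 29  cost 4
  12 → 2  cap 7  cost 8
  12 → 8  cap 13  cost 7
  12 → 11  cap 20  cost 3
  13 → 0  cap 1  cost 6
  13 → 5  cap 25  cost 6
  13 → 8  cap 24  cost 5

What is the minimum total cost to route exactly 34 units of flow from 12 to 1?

Minimum cost for 34 units: 356

shortest-cost path #1: 12→8→1 push 12 @ unit cost 10 (adds 120)
shortest-cost path #2: 12→11→9→1 push 20 @ unit cost 10 (adds 200)
shortest-cost path #3: 12→0→7→1 push 2 @ unit cost 18 (adds 36)
total cost = 356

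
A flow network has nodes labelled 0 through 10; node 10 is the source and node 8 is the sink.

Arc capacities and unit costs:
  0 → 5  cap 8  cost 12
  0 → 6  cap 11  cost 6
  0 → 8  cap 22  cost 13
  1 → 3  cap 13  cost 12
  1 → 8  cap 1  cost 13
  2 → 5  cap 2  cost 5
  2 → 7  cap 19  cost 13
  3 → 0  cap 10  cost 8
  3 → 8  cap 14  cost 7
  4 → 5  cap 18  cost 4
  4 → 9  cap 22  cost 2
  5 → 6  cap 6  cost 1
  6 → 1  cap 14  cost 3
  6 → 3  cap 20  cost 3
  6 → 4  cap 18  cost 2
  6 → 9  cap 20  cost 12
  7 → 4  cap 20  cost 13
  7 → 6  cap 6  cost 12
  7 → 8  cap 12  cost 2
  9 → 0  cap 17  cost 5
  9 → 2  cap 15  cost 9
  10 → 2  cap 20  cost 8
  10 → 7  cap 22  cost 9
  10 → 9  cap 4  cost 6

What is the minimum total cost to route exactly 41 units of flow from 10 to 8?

Minimum cost for 41 units: 1312

shortest-cost path #1: 10→7→8 push 12 @ unit cost 11 (adds 132)
shortest-cost path #2: 10→9→0→8 push 4 @ unit cost 24 (adds 96)
shortest-cost path #3: 10→2→5→6→3→8 push 2 @ unit cost 24 (adds 48)
shortest-cost path #4: 10→7→6→3→8 push 6 @ unit cost 31 (adds 186)
shortest-cost path #5: 10→7→4→5→6→3→8 push 4 @ unit cost 37 (adds 148)
shortest-cost path #6: 10→2→7→4→9→0→8 push 13 @ unit cost 54 (adds 702)
total cost = 1312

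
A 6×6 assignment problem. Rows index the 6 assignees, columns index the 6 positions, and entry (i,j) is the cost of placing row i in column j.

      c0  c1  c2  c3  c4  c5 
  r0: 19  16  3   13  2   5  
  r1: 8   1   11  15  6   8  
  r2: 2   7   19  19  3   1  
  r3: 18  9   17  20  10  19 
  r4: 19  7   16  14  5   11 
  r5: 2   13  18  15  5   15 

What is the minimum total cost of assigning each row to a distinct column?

Minimum assignment cost: 31

optimal assignment: row0→col2 (cost 3), row1→col1 (cost 1), row2→col5 (cost 1), row3→col4 (cost 10), row4→col3 (cost 14), row5→col0 (cost 2)
total = 3 + 1 + 1 + 10 + 14 + 2 = 31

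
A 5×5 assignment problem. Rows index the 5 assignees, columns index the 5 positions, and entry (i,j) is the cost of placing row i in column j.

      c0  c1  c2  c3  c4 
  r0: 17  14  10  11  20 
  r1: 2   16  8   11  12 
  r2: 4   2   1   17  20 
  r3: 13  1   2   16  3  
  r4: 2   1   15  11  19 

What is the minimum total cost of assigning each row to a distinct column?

optimal assignment: row0→col3 (cost 11), row1→col0 (cost 2), row2→col2 (cost 1), row3→col4 (cost 3), row4→col1 (cost 1)
total = 11 + 2 + 1 + 3 + 1 = 18

Minimum assignment cost: 18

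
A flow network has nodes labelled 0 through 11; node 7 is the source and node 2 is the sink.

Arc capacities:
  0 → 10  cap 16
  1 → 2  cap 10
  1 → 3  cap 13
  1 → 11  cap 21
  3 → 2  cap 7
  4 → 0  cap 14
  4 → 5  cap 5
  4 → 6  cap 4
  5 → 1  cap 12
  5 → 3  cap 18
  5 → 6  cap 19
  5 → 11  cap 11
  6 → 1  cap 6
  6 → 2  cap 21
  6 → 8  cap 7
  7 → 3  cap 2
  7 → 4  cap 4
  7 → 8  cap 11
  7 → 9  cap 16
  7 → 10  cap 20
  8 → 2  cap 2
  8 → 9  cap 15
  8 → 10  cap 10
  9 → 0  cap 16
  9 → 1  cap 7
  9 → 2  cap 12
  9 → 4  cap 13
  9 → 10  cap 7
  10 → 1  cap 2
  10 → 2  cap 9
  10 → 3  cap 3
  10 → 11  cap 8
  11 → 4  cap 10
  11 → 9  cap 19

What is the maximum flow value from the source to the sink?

augment #1: 7→3→2 bottleneck 2, total now 2
augment #2: 7→8→2 bottleneck 2, total now 4
augment #3: 7→9→2 bottleneck 12, total now 16
augment #4: 7→10→2 bottleneck 9, total now 25
augment #5: 7→4→6→2 bottleneck 4, total now 29
augment #6: 7→9→1→2 bottleneck 4, total now 33
augment #7: 7→10→1→2 bottleneck 2, total now 35
augment #8: 7→10→3→2 bottleneck 3, total now 38
augment #9: 7→8→9→1→2 bottleneck 3, total now 41
augment #10: 7→8→9→4→5→1→2 bottleneck 1, total now 42
augment #11: 7→8→9→4→5→3→2 bottleneck 2, total now 44
augment #12: 7→8→9→4→5→6→2 bottleneck 2, total now 46

Maximum flow value: 46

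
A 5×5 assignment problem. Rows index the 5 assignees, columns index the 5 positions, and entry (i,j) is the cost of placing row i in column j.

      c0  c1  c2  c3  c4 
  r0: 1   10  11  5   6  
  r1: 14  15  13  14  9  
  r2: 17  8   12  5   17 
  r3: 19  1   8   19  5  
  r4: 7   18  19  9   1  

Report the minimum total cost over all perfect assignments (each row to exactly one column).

optimal assignment: row0→col0 (cost 1), row1→col2 (cost 13), row2→col3 (cost 5), row3→col1 (cost 1), row4→col4 (cost 1)
total = 1 + 13 + 5 + 1 + 1 = 21

Minimum assignment cost: 21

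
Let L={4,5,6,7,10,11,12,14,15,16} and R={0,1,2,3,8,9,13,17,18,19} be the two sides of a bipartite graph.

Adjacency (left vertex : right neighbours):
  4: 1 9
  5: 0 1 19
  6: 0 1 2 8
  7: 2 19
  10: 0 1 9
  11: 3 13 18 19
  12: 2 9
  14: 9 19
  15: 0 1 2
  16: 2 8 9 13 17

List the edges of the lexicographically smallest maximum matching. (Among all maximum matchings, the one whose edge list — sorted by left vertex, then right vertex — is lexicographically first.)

|M| = 8 (so the lex-smallest maximum matching has 8 edges)
process left vertices in ascending order; for each, take the smallest-labelled available neighbour that still permits 8 edges overall, or leave it unmatched if none does
lex-smallest matching: {4-1, 5-0, 6-8, 7-2, 10-9, 11-3, 14-19, 16-13}

Lex-smallest maximum matching: {(4,1), (5,0), (6,8), (7,2), (10,9), (11,3), (14,19), (16,13)}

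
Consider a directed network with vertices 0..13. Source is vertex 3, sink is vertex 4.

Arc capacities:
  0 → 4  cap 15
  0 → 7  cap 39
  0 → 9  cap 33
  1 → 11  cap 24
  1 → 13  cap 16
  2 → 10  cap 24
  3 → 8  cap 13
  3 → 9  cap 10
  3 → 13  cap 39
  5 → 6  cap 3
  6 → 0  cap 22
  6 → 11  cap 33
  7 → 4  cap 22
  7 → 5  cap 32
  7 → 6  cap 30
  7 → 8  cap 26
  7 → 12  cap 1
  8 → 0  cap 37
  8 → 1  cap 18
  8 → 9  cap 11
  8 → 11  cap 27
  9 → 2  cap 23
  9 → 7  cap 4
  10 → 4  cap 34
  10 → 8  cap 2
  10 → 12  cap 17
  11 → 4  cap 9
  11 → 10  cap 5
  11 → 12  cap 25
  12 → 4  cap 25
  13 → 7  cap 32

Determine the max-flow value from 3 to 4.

Maximum flow value: 55

augment #1: 3→8→0→4 bottleneck 13, total now 13
augment #2: 3→9→7→4 bottleneck 4, total now 17
augment #3: 3→13→7→4 bottleneck 18, total now 35
augment #4: 3→9→2→10→4 bottleneck 6, total now 41
augment #5: 3→13→7→12→4 bottleneck 1, total now 42
augment #6: 3→13→7→6→0→4 bottleneck 2, total now 44
augment #7: 3→13→7→6→11→4 bottleneck 9, total now 53
augment #8: 3→13→7→6→11→10→4 bottleneck 2, total now 55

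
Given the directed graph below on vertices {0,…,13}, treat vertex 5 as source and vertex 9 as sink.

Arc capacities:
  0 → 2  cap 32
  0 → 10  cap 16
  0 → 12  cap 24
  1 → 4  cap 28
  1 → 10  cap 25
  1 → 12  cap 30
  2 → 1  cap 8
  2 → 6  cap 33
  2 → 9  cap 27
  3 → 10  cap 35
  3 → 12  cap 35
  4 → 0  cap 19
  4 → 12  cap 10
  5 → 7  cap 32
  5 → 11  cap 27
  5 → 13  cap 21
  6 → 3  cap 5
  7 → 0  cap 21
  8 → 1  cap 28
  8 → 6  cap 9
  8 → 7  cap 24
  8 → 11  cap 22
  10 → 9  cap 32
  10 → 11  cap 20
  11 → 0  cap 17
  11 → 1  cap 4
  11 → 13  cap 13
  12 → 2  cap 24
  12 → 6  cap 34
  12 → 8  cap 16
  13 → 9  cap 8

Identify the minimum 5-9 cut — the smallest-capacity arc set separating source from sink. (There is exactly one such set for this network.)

augment #1: 5→13→9 push 8
augment #2: 5→7→0→2→9 push 21
augment #3: 5→11→0→2→9 push 6
augment #4: 5→11→0→10→9 push 11
augment #5: 5→11→1→10→9 push 4
max flow = 50; residual-reachable set from 5 gives S-side
cut edges (S→T): {(7,0), (11,0), (11,1), (13,9)} total cap 50

Min-cut arcs: {(7,0), (11,0), (11,1), (13,9)} (total capacity 50)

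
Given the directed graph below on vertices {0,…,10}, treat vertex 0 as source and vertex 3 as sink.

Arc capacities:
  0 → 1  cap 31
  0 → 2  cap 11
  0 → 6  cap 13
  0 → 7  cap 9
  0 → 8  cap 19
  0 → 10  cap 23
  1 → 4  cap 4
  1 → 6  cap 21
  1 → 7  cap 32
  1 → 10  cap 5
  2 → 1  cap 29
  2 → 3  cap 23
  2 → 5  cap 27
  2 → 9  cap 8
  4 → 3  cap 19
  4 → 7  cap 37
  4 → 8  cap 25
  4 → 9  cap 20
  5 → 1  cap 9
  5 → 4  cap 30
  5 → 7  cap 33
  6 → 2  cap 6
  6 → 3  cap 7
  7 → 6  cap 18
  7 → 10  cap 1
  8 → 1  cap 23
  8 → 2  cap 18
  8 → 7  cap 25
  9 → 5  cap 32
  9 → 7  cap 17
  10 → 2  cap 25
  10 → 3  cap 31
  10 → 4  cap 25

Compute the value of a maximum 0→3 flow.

Maximum flow value: 75

augment #1: 0→2→3 bottleneck 11, total now 11
augment #2: 0→6→3 bottleneck 7, total now 18
augment #3: 0→10→3 bottleneck 23, total now 41
augment #4: 0→1→4→3 bottleneck 4, total now 45
augment #5: 0→1→10→3 bottleneck 5, total now 50
augment #6: 0→6→2→3 bottleneck 6, total now 56
augment #7: 0→7→10→3 bottleneck 1, total now 57
augment #8: 0→8→2→3 bottleneck 6, total now 63
augment #9: 0→8→2→5→4→3 bottleneck 12, total now 75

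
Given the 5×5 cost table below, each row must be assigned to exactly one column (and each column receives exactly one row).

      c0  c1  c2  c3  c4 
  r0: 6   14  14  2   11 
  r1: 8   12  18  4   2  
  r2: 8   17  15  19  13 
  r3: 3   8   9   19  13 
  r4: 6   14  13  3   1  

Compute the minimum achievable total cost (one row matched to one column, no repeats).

optimal assignment: row0→col3 (cost 2), row1→col1 (cost 12), row2→col0 (cost 8), row3→col2 (cost 9), row4→col4 (cost 1)
total = 2 + 12 + 8 + 9 + 1 = 32

Minimum assignment cost: 32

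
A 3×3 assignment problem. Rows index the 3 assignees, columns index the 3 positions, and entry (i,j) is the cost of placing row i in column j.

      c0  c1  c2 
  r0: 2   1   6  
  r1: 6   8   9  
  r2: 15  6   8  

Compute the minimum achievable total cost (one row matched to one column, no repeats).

optimal assignment: row0→col1 (cost 1), row1→col0 (cost 6), row2→col2 (cost 8)
total = 1 + 6 + 8 = 15

Minimum assignment cost: 15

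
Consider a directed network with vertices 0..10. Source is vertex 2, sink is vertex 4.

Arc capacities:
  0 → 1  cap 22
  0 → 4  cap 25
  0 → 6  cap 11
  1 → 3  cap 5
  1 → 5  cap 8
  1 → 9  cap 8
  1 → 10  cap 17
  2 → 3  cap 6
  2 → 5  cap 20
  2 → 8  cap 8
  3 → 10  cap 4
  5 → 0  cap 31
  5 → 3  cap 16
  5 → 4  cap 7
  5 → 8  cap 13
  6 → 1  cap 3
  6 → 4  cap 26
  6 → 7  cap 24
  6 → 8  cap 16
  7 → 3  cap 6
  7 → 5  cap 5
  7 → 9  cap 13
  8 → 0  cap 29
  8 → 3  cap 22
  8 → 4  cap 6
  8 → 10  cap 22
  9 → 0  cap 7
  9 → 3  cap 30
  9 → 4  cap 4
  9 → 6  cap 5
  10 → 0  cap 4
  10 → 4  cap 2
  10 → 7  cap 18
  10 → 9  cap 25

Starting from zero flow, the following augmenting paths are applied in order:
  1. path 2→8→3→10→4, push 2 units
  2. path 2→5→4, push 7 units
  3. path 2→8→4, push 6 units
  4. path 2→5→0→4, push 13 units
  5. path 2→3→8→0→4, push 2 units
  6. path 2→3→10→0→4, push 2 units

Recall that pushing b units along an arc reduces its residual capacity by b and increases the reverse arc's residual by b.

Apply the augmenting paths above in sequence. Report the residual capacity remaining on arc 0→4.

Residual capacity of (0,4): 8

after path 1 (2→8→3→10→4, push 2): res(0,4)=25
after path 2 (2→5→4, push 7): res(0,4)=25
after path 3 (2→8→4, push 6): res(0,4)=25
after path 4 (2→5→0→4, push 13): res(0,4)=12
after path 5 (2→3→8→0→4, push 2): res(0,4)=10
after path 6 (2→3→10→0→4, push 2): res(0,4)=8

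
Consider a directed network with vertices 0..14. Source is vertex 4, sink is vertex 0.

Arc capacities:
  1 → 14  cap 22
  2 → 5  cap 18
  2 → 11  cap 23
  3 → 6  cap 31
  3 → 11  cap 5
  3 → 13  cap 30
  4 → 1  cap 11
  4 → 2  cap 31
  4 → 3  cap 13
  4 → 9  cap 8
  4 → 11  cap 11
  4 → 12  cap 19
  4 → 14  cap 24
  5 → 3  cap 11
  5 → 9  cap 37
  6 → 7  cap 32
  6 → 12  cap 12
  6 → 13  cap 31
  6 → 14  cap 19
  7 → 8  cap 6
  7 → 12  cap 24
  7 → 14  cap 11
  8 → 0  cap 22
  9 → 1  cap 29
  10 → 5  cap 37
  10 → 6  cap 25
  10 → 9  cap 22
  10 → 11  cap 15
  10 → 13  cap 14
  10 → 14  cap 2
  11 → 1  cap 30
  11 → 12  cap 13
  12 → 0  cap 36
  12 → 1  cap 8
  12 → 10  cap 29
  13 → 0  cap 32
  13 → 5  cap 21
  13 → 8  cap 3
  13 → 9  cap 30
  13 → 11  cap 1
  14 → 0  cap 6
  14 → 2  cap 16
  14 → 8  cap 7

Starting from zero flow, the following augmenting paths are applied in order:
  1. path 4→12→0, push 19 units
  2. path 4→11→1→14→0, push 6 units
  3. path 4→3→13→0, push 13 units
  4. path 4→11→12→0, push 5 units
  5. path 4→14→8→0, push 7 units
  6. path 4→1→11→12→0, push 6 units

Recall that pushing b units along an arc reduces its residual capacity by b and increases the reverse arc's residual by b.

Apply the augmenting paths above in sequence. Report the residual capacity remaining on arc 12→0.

Residual capacity of (12,0): 6

after path 1 (4→12→0, push 19): res(12,0)=17
after path 2 (4→11→1→14→0, push 6): res(12,0)=17
after path 3 (4→3→13→0, push 13): res(12,0)=17
after path 4 (4→11→12→0, push 5): res(12,0)=12
after path 5 (4→14→8→0, push 7): res(12,0)=12
after path 6 (4→1→11→12→0, push 6): res(12,0)=6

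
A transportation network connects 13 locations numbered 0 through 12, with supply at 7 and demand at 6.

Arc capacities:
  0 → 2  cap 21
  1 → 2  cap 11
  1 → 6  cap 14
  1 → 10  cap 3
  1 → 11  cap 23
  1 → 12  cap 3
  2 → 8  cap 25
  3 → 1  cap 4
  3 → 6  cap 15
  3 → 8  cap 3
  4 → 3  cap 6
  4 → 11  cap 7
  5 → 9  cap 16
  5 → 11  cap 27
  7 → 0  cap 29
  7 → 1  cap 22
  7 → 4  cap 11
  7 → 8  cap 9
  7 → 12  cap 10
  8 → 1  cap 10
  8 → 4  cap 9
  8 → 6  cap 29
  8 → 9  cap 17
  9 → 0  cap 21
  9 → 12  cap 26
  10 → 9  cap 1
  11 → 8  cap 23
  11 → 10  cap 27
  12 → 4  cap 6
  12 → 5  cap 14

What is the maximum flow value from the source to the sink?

augment #1: 7→1→6 bottleneck 14, total now 14
augment #2: 7→8→6 bottleneck 9, total now 23
augment #3: 7→4→3→6 bottleneck 6, total now 29
augment #4: 7→0→2→8→6 bottleneck 20, total now 49

Maximum flow value: 49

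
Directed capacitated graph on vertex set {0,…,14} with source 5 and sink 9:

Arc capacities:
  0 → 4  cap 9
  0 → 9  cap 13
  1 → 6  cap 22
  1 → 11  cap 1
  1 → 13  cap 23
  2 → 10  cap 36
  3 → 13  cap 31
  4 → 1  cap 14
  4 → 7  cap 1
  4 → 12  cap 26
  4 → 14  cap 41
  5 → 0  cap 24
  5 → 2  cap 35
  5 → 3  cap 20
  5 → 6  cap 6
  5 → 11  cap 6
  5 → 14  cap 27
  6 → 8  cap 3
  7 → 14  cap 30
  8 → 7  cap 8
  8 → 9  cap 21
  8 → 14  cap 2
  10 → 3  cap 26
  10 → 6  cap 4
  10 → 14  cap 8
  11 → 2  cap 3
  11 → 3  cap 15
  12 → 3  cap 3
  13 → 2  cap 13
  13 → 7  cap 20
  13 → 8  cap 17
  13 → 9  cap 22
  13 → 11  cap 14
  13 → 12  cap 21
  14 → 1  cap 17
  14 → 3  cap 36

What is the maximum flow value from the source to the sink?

augment #1: 5→0→9 bottleneck 13, total now 13
augment #2: 5→3→13→9 bottleneck 20, total now 33
augment #3: 5→6→8→9 bottleneck 3, total now 36
augment #4: 5→11→3→13→9 bottleneck 2, total now 38
augment #5: 5→11→3→13→8→9 bottleneck 4, total now 42
augment #6: 5→14→1→13→8→9 bottleneck 13, total now 55

Maximum flow value: 55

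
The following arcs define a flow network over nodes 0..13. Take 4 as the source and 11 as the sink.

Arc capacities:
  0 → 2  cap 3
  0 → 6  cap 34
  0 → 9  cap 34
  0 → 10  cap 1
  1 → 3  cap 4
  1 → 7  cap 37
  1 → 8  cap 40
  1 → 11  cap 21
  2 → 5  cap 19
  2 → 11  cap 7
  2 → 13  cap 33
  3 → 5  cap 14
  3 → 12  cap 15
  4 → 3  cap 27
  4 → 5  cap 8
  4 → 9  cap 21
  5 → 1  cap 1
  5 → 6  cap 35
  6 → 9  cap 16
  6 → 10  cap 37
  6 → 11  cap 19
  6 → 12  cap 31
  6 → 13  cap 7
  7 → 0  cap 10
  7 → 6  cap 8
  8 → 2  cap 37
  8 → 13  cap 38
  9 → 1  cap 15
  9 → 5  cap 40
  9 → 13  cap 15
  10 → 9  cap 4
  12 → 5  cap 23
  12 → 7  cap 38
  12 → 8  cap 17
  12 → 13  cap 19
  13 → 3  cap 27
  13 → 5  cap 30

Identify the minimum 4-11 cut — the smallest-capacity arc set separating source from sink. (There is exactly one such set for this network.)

augment #1: 4→5→1→11 push 1
augment #2: 4→5→6→11 push 7
augment #3: 4→9→1→11 push 15
augment #4: 4→3→5→6→11 push 12
augment #5: 4→3→12→8→2→11 push 7
max flow = 42; residual-reachable set from 4 gives S-side
cut edges (S→T): {(2,11), (5,1), (6,11), (9,1)} total cap 42

Min-cut arcs: {(2,11), (5,1), (6,11), (9,1)} (total capacity 42)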